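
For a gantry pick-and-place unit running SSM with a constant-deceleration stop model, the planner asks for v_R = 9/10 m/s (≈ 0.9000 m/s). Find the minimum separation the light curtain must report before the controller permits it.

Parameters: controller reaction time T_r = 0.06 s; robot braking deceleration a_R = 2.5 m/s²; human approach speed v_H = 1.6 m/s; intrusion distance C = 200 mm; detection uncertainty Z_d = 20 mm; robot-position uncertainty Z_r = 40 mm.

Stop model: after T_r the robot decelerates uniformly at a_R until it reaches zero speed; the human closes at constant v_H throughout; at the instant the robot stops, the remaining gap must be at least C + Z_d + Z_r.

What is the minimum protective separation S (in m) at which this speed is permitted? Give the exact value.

S_min = 287/250 m = 1.1480 m

T_s = v_R/a_R = (9/10)/(5/2) = 0.3600 s
reaction-phase robot travel = 0.9000·0.0600 = 0.0540 m
robot under decel: 0.9000²/(2·2.5000) = 0.1620 m
person approaches 1.6000·(0.0600+0.3600) = 0.6720 m
residual clearance needed = 0.2000+0.0200+0.0400 = 0.2600 m
S_min ≈ 0.0540+0.1620+0.6720+0.2600  ⇒  S_min = 287/250 m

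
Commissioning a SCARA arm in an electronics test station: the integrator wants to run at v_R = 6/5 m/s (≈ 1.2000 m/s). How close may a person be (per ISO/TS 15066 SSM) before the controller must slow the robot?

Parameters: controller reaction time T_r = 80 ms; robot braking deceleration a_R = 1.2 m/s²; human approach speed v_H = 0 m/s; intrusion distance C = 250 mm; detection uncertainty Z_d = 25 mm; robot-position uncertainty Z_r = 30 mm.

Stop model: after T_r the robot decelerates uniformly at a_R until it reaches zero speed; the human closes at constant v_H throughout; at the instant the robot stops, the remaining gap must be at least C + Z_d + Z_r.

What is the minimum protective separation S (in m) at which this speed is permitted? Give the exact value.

stop time T_s = (6/5)/(6/5) = 1.0000 s
robot covers v_R·T_r = 1.2000·0.0800 = 0.0960 m before braking
robot under decel: 1.2000²/(2·1.2000) = 0.6000 m
human over T_r+T_s: 0.0000·(0.0800+1.0000) = 0.0000 m
margins: 0.2500+0.0250+0.0300 = 0.3050 m
S_min ≈ 0.0960+0.6000+0.0000+0.3050  ⇒  S_min = 1001/1000 m

S_min = 1001/1000 m = 1.0010 m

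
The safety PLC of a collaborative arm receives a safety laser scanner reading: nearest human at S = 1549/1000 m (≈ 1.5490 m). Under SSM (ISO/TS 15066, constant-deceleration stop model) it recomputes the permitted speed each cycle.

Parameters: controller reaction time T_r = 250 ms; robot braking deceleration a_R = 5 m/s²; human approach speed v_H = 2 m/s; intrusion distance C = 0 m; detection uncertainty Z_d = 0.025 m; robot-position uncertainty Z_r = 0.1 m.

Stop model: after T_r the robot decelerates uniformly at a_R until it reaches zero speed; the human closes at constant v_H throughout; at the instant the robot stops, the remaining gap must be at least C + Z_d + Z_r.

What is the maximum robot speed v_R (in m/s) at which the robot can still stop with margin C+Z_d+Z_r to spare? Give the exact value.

at the boundary: (1/10)·v² + (13/20)·v + (-231/250) = 0
  disc = (13/20)² − 4·(1/10)·(-231/250) = 7921/10000 ; √disc = 89/100
  v_R = (−(13/20) + 89/100) / (2·(1/10)) = 6/5 m/s
check:
stop time T_s = (6/5)/5 = 0.2400 s
robot covers v_R·T_r = 1.2000·0.2500 = 0.3000 m before braking
robot covers 1.2000·0.2400 − ½·5.0000·0.2400² = 0.1440 m while stopping
person approaches 2.0000·(0.2500+0.2400) = 0.9800 m
margins: 0.0000+0.0250+0.1000 = 0.1250 m
sum ≈ 0.3000+0.1440+0.9800+0.1250 ≈ 1.5490 m = S ✓

v_R_max = 6/5 m/s = 1.2000 m/s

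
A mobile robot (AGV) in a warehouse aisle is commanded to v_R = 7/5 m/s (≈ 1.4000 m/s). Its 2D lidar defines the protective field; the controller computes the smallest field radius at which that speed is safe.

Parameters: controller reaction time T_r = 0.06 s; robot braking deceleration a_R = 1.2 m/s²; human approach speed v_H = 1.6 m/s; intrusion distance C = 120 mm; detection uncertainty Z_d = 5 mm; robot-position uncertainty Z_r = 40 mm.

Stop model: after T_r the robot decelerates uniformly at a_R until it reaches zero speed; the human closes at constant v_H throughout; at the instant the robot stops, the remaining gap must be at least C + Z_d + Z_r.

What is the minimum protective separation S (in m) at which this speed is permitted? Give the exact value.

S_min = 1817/600 m = 3.0283 m

T_s = v_R/a_R = (7/5)/(6/5) = 1.1667 s
reaction-phase robot travel = 1.4000·0.0600 = 0.0840 m
robot under decel: 1.4000²/(2·1.2000) = 0.8167 m
person approaches 1.6000·(0.0600+1.1667) = 1.9627 m
C+Z_d+Z_r = 0.1200+0.0050+0.0400 = 0.1650 m
S_min ≈ 0.0840+0.8167+1.9627+0.1650  ⇒  S_min = 1817/600 m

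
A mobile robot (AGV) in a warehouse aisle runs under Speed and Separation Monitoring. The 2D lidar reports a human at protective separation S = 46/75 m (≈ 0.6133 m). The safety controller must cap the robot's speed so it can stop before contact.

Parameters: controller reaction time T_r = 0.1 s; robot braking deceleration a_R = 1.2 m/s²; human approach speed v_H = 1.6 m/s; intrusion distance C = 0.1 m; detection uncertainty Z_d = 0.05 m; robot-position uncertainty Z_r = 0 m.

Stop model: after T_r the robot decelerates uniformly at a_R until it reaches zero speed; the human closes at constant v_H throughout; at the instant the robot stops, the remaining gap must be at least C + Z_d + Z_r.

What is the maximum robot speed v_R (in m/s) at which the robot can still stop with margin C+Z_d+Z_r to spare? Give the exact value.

at the boundary: (5/12)·v² + (43/30)·v + (-91/300) = 0
  disc = (43/30)² − 4·(5/12)·(-91/300) = 64/25 ; √disc = 8/5
  v_R = (−(43/30) + 8/5) / (2·(5/12)) = 1/5 m/s
check:
braking lasts T_s = (1/5)/(6/5) = 0.1667 s
reaction-phase robot travel = 0.2000·0.1000 = 0.0200 m
braking distance = 0.2000²/(2·1.2000) = 0.0167 m
human over T_r+T_s: 1.6000·(0.1000+0.1667) = 0.4267 m
residual clearance needed = 0.1000+0.0500+0.0000 = 0.1500 m
sum ≈ 0.0200+0.0167+0.4267+0.1500 ≈ 0.6133 m = S ✓

v_R_max = 1/5 m/s = 0.2000 m/s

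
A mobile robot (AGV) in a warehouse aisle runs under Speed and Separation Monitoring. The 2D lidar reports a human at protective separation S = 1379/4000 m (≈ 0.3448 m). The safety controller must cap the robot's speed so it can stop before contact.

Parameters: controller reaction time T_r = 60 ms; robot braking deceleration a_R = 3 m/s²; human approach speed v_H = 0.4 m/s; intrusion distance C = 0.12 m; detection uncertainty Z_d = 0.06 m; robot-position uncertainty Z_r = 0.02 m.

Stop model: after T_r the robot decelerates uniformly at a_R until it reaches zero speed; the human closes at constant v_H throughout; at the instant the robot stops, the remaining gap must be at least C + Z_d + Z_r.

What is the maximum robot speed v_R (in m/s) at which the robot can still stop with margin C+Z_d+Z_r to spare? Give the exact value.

v_R_max = 9/20 m/s = 0.4500 m/s

quadratic (1/6)·v² + (29/150)·v + (-483/4000) = 0
  disc = (29/150)² − 4·(1/6)·(-483/4000) = 10609/90000 ; √disc = 103/300
  v_R = (−(29/150) + 103/300) / (2·(1/6)) = 9/20 m/s
check:
T_s = v_R/a_R = (9/20)/3 = 0.1500 s
robot covers v_R·T_r = 0.4500·0.0600 = 0.0270 m before braking
robot under decel: 0.4500²/(2·3.0000) = 0.0338 m
person approaches 0.4000·(0.0600+0.1500) = 0.0840 m
residual clearance needed = 0.1200+0.0600+0.0200 = 0.2000 m
sum ≈ 0.0270+0.0338+0.0840+0.2000 ≈ 0.3448 m = S ✓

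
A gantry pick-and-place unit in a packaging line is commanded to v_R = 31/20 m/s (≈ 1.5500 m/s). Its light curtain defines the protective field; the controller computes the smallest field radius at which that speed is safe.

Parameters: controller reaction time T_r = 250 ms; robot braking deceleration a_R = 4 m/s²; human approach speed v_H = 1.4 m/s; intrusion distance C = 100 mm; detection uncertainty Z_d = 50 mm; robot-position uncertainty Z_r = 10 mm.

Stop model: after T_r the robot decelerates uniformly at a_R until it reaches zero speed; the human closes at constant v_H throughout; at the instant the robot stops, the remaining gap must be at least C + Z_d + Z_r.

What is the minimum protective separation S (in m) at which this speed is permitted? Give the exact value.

S_min = 5569/3200 m = 1.7403 m

T_s = v_R/a_R = (31/20)/4 = 0.3875 s
robot covers v_R·T_r = 1.5500·0.2500 = 0.3875 m before braking
braking distance = 1.5500²/(2·4.0000) = 0.3003 m
person approaches 1.4000·(0.2500+0.3875) = 0.8925 m
residual clearance needed = 0.1000+0.0500+0.0100 = 0.1600 m
S_min ≈ 0.3875+0.3003+0.8925+0.1600  ⇒  S_min = 5569/3200 m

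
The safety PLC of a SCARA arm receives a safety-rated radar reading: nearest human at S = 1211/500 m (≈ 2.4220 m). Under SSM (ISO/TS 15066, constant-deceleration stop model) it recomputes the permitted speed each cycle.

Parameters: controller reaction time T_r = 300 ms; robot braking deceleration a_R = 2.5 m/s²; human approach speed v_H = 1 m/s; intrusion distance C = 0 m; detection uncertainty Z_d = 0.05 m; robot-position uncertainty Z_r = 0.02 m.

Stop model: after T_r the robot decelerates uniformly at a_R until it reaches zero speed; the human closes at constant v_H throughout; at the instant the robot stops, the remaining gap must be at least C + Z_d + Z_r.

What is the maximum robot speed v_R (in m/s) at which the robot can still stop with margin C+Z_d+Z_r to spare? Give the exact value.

at the boundary: (1/5)·v² + (7/10)·v + (-513/250) = 0
  disc = (7/10)² − 4·(1/5)·(-513/250) = 5329/2500 ; √disc = 73/50
  v_R = (−(7/10) + 73/50) / (2·(1/5)) = 19/10 m/s
check:
stop time T_s = (19/10)/(5/2) = 0.7600 s
robot covers v_R·T_r = 1.9000·0.3000 = 0.5700 m before braking
robot covers 1.9000·0.7600 − ½·2.5000·0.7600² = 0.7220 m while stopping
person approaches 1.0000·(0.3000+0.7600) = 1.0600 m
margins: 0.0000+0.0500+0.0200 = 0.0700 m
sum ≈ 0.5700+0.7220+1.0600+0.0700 ≈ 2.4220 m = S ✓

v_R_max = 19/10 m/s = 1.9000 m/s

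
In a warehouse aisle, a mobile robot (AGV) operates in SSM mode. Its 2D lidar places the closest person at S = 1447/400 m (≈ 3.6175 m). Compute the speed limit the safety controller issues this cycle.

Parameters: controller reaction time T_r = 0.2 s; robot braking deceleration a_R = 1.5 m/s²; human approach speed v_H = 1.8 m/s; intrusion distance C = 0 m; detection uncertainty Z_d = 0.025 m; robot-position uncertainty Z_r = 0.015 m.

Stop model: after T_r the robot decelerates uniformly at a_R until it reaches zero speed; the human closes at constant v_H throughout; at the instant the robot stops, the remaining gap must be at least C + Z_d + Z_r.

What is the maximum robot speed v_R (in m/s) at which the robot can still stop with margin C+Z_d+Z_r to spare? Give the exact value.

v_R_max = 33/20 m/s = 1.6500 m/s

at the boundary: (1/3)·v² + (7/5)·v + (-1287/400) = 0
  disc = (7/5)² − 4·(1/3)·(-1287/400) = 25/4 ; √disc = 5/2
  v_R = (−(7/5) + 5/2) / (2·(1/3)) = 33/20 m/s
check:
braking lasts T_s = (33/20)/(3/2) = 1.1000 s
robot covers v_R·T_r = 1.6500·0.2000 = 0.3300 m before braking
robot covers 1.6500·1.1000 − ½·1.5000·1.1000² = 0.9075 m while stopping
human closes 1.8000·1.3000 = 2.3400 m
C+Z_d+Z_r = 0.0000+0.0250+0.0150 = 0.0400 m
sum ≈ 0.3300+0.9075+2.3400+0.0400 ≈ 3.6175 m = S ✓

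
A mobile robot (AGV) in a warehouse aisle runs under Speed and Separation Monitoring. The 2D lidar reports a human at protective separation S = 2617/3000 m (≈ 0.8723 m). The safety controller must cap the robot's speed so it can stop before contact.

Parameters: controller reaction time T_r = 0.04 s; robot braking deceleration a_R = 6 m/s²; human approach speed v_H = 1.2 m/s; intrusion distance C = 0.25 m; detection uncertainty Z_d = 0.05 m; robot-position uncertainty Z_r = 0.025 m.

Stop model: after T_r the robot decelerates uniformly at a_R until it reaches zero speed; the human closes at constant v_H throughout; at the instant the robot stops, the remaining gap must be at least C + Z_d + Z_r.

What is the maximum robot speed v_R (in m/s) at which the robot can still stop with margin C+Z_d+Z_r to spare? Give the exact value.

at the boundary: (1/12)·v² + (6/25)·v + (-749/1500) = 0
  disc = (6/25)² − 4·(1/12)·(-749/1500) = 5041/22500 ; √disc = 71/150
  v_R = (−(6/25) + 71/150) / (2·(1/12)) = 7/5 m/s
check:
braking lasts T_s = (7/5)/6 = 0.2333 s
reaction-phase robot travel = 1.4000·0.0400 = 0.0560 m
robot under decel: 1.4000²/(2·6.0000) = 0.1633 m
human closes 1.2000·0.2733 = 0.3280 m
C+Z_d+Z_r = 0.2500+0.0500+0.0250 = 0.3250 m
sum ≈ 0.0560+0.1633+0.3280+0.3250 ≈ 0.8723 m = S ✓

v_R_max = 7/5 m/s = 1.4000 m/s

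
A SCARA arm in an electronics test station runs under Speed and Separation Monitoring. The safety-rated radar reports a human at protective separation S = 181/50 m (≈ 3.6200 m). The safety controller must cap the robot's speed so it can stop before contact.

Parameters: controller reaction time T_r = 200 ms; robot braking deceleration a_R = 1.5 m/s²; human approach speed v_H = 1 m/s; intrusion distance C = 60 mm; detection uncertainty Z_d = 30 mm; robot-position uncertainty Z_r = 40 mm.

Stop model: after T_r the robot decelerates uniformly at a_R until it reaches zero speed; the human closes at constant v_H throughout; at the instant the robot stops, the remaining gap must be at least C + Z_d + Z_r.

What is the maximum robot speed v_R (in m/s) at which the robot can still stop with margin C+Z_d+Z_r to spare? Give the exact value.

v_R_max = 21/10 m/s = 2.1000 m/s

collect terms ⇒ (1/3)·v_R² + (13/15)·v_R + (-329/100) = 0
  disc = (13/15)² − 4·(1/3)·(-329/100) = 1156/225 ; √disc = 34/15
  v_R = (−(13/15) + 34/15) / (2·(1/3)) = 21/10 m/s
check:
stop time T_s = (21/10)/(3/2) = 1.4000 s
reaction-phase robot travel = 2.1000·0.2000 = 0.4200 m
braking distance = 2.1000²/(2·1.5000) = 1.4700 m
human closes 1.0000·1.6000 = 1.6000 m
residual clearance needed = 0.0600+0.0300+0.0400 = 0.1300 m
sum ≈ 0.4200+1.4700+1.6000+0.1300 ≈ 3.6200 m = S ✓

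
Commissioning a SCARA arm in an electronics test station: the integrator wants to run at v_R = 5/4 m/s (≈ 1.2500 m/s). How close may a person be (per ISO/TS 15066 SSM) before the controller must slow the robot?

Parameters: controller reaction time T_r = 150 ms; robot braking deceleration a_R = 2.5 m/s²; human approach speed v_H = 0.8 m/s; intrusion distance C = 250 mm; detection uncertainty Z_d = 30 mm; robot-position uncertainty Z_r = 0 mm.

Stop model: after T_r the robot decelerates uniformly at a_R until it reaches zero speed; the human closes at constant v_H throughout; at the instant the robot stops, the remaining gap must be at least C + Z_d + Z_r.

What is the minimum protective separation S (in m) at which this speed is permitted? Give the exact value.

stop time T_s = (5/4)/(5/2) = 0.5000 s
robot in T_r: 1.2500·0.1500 = 0.1875 m
robot covers 1.2500·0.5000 − ½·2.5000·0.5000² = 0.3125 m while stopping
human closes 0.8000·0.6500 = 0.5200 m
residual clearance needed = 0.2500+0.0300+0.0000 = 0.2800 m
S_min ≈ 0.1875+0.3125+0.5200+0.2800  ⇒  S_min = 13/10 m

S_min = 13/10 m = 1.3000 m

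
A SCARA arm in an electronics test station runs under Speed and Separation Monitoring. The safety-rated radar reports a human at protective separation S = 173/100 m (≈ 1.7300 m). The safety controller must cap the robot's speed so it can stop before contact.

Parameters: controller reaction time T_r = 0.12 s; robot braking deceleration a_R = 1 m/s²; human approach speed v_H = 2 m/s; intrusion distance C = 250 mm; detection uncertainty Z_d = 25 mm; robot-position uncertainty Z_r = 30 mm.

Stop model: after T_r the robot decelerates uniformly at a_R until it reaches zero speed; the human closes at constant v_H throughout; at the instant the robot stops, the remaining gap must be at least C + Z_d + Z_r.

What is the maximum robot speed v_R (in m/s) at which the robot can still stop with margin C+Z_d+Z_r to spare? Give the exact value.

quadratic (1/2)·v² + (53/25)·v + (-237/200) = 0
  disc = (53/25)² − 4·(1/2)·(-237/200) = 17161/2500 ; √disc = 131/50
  v_R = (−(53/25) + 131/50) / (2·(1/2)) = 1/2 m/s
check:
braking lasts T_s = (1/2)/1 = 0.5000 s
robot covers v_R·T_r = 0.5000·0.1200 = 0.0600 m before braking
robot under decel: 0.5000²/(2·1.0000) = 0.1250 m
human over T_r+T_s: 2.0000·(0.1200+0.5000) = 1.2400 m
margins: 0.2500+0.0250+0.0300 = 0.3050 m
sum ≈ 0.0600+0.1250+1.2400+0.3050 ≈ 1.7300 m = S ✓

v_R_max = 1/2 m/s = 0.5000 m/s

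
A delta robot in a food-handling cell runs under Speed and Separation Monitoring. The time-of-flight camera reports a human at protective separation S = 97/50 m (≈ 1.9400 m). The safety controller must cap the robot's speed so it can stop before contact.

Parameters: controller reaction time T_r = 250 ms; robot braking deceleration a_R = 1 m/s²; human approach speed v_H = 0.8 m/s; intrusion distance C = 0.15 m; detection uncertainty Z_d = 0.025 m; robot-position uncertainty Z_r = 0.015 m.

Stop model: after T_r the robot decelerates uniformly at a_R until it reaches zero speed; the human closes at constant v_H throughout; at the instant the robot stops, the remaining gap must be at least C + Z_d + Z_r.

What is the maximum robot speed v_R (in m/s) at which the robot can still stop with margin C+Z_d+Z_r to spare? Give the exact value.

v_R_max = 1 m/s = 1.0000 m/s

collect terms ⇒ (1/2)·v_R² + (21/20)·v_R + (-31/20) = 0
  disc = (21/20)² − 4·(1/2)·(-31/20) = 1681/400 ; √disc = 41/20
  v_R = (−(21/20) + 41/20) / (2·(1/2)) = 1 m/s
check:
braking lasts T_s = 1/1 = 1.0000 s
robot covers v_R·T_r = 1.0000·0.2500 = 0.2500 m before braking
robot covers 1.0000·1.0000 − ½·1.0000·1.0000² = 0.5000 m while stopping
human over T_r+T_s: 0.8000·(0.2500+1.0000) = 1.0000 m
residual clearance needed = 0.1500+0.0250+0.0150 = 0.1900 m
sum ≈ 0.2500+0.5000+1.0000+0.1900 ≈ 1.9400 m = S ✓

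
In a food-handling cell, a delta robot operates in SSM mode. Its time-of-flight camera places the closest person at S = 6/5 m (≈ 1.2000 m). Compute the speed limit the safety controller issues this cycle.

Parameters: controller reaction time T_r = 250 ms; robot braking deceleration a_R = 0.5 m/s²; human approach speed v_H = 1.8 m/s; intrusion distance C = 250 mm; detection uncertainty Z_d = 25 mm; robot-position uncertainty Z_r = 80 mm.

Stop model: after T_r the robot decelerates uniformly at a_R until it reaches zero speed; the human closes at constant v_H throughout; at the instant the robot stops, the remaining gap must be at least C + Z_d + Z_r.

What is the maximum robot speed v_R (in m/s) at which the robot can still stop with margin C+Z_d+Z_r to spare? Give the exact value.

collect terms ⇒ (1)·v_R² + (77/20)·v_R + (-79/200) = 0
  disc = (77/20)² − 4·(1)·(-79/200) = 6561/400 ; √disc = 81/20
  v_R = (−(77/20) + 81/20) / (2·(1)) = 1/10 m/s
check:
T_s = v_R/a_R = (1/10)/(1/2) = 0.2000 s
reaction-phase robot travel = 0.1000·0.2500 = 0.0250 m
robot covers 0.1000·0.2000 − ½·0.5000·0.2000² = 0.0100 m while stopping
person approaches 1.8000·(0.2500+0.2000) = 0.8100 m
margins: 0.2500+0.0250+0.0800 = 0.3550 m
sum ≈ 0.0250+0.0100+0.8100+0.3550 ≈ 1.2000 m = S ✓

v_R_max = 1/10 m/s = 0.1000 m/s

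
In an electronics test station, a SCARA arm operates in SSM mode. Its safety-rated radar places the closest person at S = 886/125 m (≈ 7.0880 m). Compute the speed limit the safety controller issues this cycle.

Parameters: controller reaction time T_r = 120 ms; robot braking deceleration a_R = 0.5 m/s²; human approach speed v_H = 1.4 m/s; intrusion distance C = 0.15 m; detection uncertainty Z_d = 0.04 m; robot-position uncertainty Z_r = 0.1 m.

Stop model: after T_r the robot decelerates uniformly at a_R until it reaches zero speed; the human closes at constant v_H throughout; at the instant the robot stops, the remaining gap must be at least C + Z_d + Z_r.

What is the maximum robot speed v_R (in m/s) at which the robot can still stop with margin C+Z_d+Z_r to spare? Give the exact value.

quadratic (1)·v² + (73/25)·v + (-663/100) = 0
  disc = (73/25)² − 4·(1)·(-663/100) = 21904/625 ; √disc = 148/25
  v_R = (−(73/25) + 148/25) / (2·(1)) = 3/2 m/s
check:
T_s = v_R/a_R = (3/2)/(1/2) = 3.0000 s
reaction-phase robot travel = 1.5000·0.1200 = 0.1800 m
braking distance = 1.5000²/(2·0.5000) = 2.2500 m
person approaches 1.4000·(0.1200+3.0000) = 4.3680 m
margins: 0.1500+0.0400+0.1000 = 0.2900 m
sum ≈ 0.1800+2.2500+4.3680+0.2900 ≈ 7.0880 m = S ✓

v_R_max = 3/2 m/s = 1.5000 m/s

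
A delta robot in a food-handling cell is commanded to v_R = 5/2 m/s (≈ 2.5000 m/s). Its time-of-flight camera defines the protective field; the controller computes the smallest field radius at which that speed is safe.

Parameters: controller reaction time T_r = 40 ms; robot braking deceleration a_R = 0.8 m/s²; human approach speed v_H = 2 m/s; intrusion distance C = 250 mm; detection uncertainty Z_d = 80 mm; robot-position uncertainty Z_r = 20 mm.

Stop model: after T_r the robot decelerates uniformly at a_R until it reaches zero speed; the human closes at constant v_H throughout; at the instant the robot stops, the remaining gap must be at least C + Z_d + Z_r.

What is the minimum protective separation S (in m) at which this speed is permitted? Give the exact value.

braking lasts T_s = (5/2)/(4/5) = 3.1250 s
robot in T_r: 2.5000·0.0400 = 0.1000 m
braking distance = 2.5000²/(2·0.8000) = 3.9062 m
person approaches 2.0000·(0.0400+3.1250) = 6.3300 m
residual clearance needed = 0.2500+0.0800+0.0200 = 0.3500 m
S_min ≈ 0.1000+3.9062+6.3300+0.3500  ⇒  S_min = 8549/800 m

S_min = 8549/800 m = 10.6862 m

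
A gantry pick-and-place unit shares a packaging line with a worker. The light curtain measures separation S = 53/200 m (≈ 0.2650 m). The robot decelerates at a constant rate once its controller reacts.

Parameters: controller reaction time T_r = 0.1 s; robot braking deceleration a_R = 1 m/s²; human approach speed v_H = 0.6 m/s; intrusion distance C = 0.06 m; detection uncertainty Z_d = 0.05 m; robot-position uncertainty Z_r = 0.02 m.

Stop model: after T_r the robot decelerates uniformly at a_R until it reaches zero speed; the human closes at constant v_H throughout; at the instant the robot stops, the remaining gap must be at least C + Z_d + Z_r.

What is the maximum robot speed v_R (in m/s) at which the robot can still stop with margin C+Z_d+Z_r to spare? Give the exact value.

quadratic (1/2)·v² + (7/10)·v + (-3/40) = 0
  disc = (7/10)² − 4·(1/2)·(-3/40) = 16/25 ; √disc = 4/5
  v_R = (−(7/10) + 4/5) / (2·(1/2)) = 1/10 m/s
check:
braking lasts T_s = (1/10)/1 = 0.1000 s
robot covers v_R·T_r = 0.1000·0.1000 = 0.0100 m before braking
robot covers 0.1000·0.1000 − ½·1.0000·0.1000² = 0.0050 m while stopping
human closes 0.6000·0.2000 = 0.1200 m
margins: 0.0600+0.0500+0.0200 = 0.1300 m
sum ≈ 0.0100+0.0050+0.1200+0.1300 ≈ 0.2650 m = S ✓

v_R_max = 1/10 m/s = 0.1000 m/s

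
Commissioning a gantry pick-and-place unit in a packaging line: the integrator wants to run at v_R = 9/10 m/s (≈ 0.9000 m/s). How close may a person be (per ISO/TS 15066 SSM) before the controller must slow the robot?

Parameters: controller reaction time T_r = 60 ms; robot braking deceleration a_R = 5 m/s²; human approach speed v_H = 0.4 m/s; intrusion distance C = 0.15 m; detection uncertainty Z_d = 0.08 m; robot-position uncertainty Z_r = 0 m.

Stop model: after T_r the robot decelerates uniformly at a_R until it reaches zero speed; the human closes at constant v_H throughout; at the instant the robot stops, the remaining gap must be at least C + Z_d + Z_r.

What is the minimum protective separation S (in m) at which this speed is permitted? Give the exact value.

T_s = v_R/a_R = (9/10)/5 = 0.1800 s
robot covers v_R·T_r = 0.9000·0.0600 = 0.0540 m before braking
robot under decel: 0.9000²/(2·5.0000) = 0.0810 m
person approaches 0.4000·(0.0600+0.1800) = 0.0960 m
residual clearance needed = 0.1500+0.0800+0.0000 = 0.2300 m
S_min ≈ 0.0540+0.0810+0.0960+0.2300  ⇒  S_min = 461/1000 m

S_min = 461/1000 m = 0.4610 m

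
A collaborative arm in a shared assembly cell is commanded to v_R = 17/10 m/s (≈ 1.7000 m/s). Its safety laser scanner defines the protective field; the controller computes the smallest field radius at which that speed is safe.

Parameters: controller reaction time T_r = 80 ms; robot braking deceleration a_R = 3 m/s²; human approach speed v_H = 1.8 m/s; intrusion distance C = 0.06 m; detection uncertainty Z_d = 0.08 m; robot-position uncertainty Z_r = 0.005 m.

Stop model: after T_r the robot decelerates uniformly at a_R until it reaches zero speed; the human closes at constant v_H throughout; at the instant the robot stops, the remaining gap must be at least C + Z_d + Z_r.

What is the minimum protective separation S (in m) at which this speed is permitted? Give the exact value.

stop time T_s = (17/10)/3 = 0.5667 s
robot covers v_R·T_r = 1.7000·0.0800 = 0.1360 m before braking
robot under decel: 1.7000²/(2·3.0000) = 0.4817 m
human closes 1.8000·0.6467 = 1.1640 m
C+Z_d+Z_r = 0.0600+0.0800+0.0050 = 0.1450 m
S_min ≈ 0.1360+0.4817+1.1640+0.1450  ⇒  S_min = 289/150 m

S_min = 289/150 m = 1.9267 m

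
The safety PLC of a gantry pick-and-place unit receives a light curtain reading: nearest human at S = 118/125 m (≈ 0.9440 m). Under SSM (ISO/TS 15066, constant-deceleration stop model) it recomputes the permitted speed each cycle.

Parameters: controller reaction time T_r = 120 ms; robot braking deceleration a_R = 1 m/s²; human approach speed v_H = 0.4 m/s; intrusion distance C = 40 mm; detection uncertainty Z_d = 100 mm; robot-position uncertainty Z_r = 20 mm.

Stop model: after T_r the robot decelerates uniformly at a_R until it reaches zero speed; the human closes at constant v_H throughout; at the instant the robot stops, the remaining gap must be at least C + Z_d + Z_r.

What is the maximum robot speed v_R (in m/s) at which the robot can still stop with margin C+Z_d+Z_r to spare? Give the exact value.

at the boundary: (1/2)·v² + (13/25)·v + (-92/125) = 0
  disc = (13/25)² − 4·(1/2)·(-92/125) = 1089/625 ; √disc = 33/25
  v_R = (−(13/25) + 33/25) / (2·(1/2)) = 4/5 m/s
check:
T_s = v_R/a_R = (4/5)/1 = 0.8000 s
robot covers v_R·T_r = 0.8000·0.1200 = 0.0960 m before braking
robot covers 0.8000·0.8000 − ½·1.0000·0.8000² = 0.3200 m while stopping
human over T_r+T_s: 0.4000·(0.1200+0.8000) = 0.3680 m
margins: 0.0400+0.1000+0.0200 = 0.1600 m
sum ≈ 0.0960+0.3200+0.3680+0.1600 ≈ 0.9440 m = S ✓

v_R_max = 4/5 m/s = 0.8000 m/s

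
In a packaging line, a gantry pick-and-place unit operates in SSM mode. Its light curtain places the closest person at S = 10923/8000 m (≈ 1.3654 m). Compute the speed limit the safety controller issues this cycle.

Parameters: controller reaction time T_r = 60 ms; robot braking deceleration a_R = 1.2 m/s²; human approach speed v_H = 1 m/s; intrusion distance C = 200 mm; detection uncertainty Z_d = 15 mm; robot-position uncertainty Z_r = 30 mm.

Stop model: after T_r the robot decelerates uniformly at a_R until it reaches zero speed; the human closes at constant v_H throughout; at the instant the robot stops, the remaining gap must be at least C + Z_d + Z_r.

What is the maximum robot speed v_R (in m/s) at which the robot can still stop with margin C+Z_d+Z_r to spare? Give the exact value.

quadratic (5/12)·v² + (67/75)·v + (-8483/8000) = 0
  disc = (67/75)² − 4·(5/12)·(-8483/8000) = 923521/360000 ; √disc = 961/600
  v_R = (−(67/75) + 961/600) / (2·(5/12)) = 17/20 m/s
check:
T_s = v_R/a_R = (17/20)/(6/5) = 0.7083 s
reaction-phase robot travel = 0.8500·0.0600 = 0.0510 m
robot covers 0.8500·0.7083 − ½·1.2000·0.7083² = 0.3010 m while stopping
human over T_r+T_s: 1.0000·(0.0600+0.7083) = 0.7683 m
residual clearance needed = 0.2000+0.0150+0.0300 = 0.2450 m
sum ≈ 0.0510+0.3010+0.7683+0.2450 ≈ 1.3654 m = S ✓

v_R_max = 17/20 m/s = 0.8500 m/s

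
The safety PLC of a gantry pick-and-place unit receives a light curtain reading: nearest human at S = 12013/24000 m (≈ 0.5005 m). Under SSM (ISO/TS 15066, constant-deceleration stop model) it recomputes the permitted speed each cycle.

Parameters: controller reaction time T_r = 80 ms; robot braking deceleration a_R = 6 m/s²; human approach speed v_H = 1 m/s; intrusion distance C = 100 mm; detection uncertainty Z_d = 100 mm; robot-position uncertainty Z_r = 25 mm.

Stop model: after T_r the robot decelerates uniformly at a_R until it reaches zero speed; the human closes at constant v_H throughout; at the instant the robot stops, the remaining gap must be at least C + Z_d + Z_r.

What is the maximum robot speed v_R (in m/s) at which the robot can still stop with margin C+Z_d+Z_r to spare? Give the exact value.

v_R_max = 13/20 m/s = 0.6500 m/s

quadratic (1/12)·v² + (37/150)·v + (-4693/24000) = 0
  disc = (37/150)² − 4·(1/12)·(-4693/24000) = 5041/40000 ; √disc = 71/200
  v_R = (−(37/150) + 71/200) / (2·(1/12)) = 13/20 m/s
check:
T_s = v_R/a_R = (13/20)/6 = 0.1083 s
robot in T_r: 0.6500·0.0800 = 0.0520 m
robot under decel: 0.6500²/(2·6.0000) = 0.0352 m
person approaches 1.0000·(0.0800+0.1083) = 0.1883 m
C+Z_d+Z_r = 0.1000+0.1000+0.0250 = 0.2250 m
sum ≈ 0.0520+0.0352+0.1883+0.2250 ≈ 0.5005 m = S ✓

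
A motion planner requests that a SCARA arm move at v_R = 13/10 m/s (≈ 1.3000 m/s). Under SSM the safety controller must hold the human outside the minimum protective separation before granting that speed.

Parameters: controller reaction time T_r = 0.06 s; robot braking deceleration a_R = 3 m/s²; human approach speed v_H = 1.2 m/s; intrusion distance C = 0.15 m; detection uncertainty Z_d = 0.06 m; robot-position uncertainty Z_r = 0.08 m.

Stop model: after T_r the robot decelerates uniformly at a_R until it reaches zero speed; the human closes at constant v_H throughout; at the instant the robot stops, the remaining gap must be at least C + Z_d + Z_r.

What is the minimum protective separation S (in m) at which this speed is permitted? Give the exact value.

S_min = 149/120 m = 1.2417 m

braking lasts T_s = (13/10)/3 = 0.4333 s
robot in T_r: 1.3000·0.0600 = 0.0780 m
braking distance = 1.3000²/(2·3.0000) = 0.2817 m
person approaches 1.2000·(0.0600+0.4333) = 0.5920 m
margins: 0.1500+0.0600+0.0800 = 0.2900 m
S_min ≈ 0.0780+0.2817+0.5920+0.2900  ⇒  S_min = 149/120 m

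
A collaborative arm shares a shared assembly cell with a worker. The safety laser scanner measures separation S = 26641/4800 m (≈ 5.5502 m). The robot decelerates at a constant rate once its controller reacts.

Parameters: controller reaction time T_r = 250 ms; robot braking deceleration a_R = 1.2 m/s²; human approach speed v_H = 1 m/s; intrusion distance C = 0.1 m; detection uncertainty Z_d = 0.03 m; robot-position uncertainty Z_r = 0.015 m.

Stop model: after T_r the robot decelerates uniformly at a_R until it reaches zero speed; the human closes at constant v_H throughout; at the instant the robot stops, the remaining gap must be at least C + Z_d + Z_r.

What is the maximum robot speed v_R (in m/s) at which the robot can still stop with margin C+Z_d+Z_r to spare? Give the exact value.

at the boundary: (5/12)·v² + (13/12)·v + (-4949/960) = 0
  disc = (13/12)² − 4·(5/12)·(-4949/960) = 625/64 ; √disc = 25/8
  v_R = (−(13/12) + 25/8) / (2·(5/12)) = 49/20 m/s
check:
T_s = v_R/a_R = (49/20)/(6/5) = 2.0417 s
reaction-phase robot travel = 2.4500·0.2500 = 0.6125 m
robot covers 2.4500·2.0417 − ½·1.2000·2.0417² = 2.5010 m while stopping
human closes 1.0000·2.2917 = 2.2917 m
margins: 0.1000+0.0300+0.0150 = 0.1450 m
sum ≈ 0.6125+2.5010+2.2917+0.1450 ≈ 5.5502 m = S ✓

v_R_max = 49/20 m/s = 2.4500 m/s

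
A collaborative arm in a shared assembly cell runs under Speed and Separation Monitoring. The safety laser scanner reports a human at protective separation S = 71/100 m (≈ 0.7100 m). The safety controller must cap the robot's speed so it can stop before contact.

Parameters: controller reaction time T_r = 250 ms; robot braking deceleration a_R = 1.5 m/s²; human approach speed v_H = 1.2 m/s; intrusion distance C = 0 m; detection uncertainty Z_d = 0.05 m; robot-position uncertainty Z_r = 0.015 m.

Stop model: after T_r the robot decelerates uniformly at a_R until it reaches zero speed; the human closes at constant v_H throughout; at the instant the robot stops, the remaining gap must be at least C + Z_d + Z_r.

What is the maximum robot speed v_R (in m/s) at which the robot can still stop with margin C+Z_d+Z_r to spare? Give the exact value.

v_R_max = 3/10 m/s = 0.3000 m/s

at the boundary: (1/3)·v² + (21/20)·v + (-69/200) = 0
  disc = (21/20)² − 4·(1/3)·(-69/200) = 25/16 ; √disc = 5/4
  v_R = (−(21/20) + 5/4) / (2·(1/3)) = 3/10 m/s
check:
braking lasts T_s = (3/10)/(3/2) = 0.2000 s
robot covers v_R·T_r = 0.3000·0.2500 = 0.0750 m before braking
robot covers 0.3000·0.2000 − ½·1.5000·0.2000² = 0.0300 m while stopping
human over T_r+T_s: 1.2000·(0.2500+0.2000) = 0.5400 m
residual clearance needed = 0.0000+0.0500+0.0150 = 0.0650 m
sum ≈ 0.0750+0.0300+0.5400+0.0650 ≈ 0.7100 m = S ✓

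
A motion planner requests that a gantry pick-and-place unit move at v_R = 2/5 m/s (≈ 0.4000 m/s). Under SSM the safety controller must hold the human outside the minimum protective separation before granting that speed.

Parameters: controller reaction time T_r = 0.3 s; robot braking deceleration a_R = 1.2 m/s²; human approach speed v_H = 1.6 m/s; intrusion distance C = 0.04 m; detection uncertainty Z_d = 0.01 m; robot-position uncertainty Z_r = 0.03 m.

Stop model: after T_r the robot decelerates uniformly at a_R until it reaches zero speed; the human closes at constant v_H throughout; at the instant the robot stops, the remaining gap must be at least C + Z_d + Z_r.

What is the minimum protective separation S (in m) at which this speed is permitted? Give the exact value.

S_min = 32/25 m = 1.2800 m

stop time T_s = (2/5)/(6/5) = 0.3333 s
robot covers v_R·T_r = 0.4000·0.3000 = 0.1200 m before braking
robot under decel: 0.4000²/(2·1.2000) = 0.0667 m
human over T_r+T_s: 1.6000·(0.3000+0.3333) = 1.0133 m
margins: 0.0400+0.0100+0.0300 = 0.0800 m
S_min ≈ 0.1200+0.0667+1.0133+0.0800  ⇒  S_min = 32/25 m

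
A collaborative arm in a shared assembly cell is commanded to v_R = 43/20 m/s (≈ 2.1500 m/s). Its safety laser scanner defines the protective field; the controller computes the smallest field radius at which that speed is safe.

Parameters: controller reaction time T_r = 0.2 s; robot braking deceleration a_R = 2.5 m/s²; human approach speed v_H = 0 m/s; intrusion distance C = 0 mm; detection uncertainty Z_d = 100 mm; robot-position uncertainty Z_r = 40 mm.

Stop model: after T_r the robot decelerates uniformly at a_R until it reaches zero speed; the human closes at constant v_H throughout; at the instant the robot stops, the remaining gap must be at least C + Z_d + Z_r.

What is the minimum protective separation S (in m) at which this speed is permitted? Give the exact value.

S_min = 2989/2000 m = 1.4945 m

stop time T_s = (43/20)/(5/2) = 0.8600 s
robot in T_r: 2.1500·0.2000 = 0.4300 m
braking distance = 2.1500²/(2·2.5000) = 0.9245 m
person approaches 0.0000·(0.2000+0.8600) = 0.0000 m
C+Z_d+Z_r = 0.0000+0.1000+0.0400 = 0.1400 m
S_min ≈ 0.4300+0.9245+0.0000+0.1400  ⇒  S_min = 2989/2000 m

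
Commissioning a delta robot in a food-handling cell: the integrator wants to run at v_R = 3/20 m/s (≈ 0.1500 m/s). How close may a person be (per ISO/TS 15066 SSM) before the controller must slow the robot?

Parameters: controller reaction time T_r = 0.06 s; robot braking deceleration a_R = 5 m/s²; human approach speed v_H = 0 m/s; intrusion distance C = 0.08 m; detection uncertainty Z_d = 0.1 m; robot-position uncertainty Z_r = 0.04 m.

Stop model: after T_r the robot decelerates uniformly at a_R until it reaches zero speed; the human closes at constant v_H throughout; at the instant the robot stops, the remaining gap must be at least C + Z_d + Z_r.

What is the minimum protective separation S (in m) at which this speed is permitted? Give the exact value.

S_min = 37/160 m = 0.2313 m

T_s = v_R/a_R = (3/20)/5 = 0.0300 s
robot covers v_R·T_r = 0.1500·0.0600 = 0.0090 m before braking
robot under decel: 0.1500²/(2·5.0000) = 0.0022 m
person approaches 0.0000·(0.0600+0.0300) = 0.0000 m
residual clearance needed = 0.0800+0.1000+0.0400 = 0.2200 m
S_min ≈ 0.0090+0.0022+0.0000+0.2200  ⇒  S_min = 37/160 m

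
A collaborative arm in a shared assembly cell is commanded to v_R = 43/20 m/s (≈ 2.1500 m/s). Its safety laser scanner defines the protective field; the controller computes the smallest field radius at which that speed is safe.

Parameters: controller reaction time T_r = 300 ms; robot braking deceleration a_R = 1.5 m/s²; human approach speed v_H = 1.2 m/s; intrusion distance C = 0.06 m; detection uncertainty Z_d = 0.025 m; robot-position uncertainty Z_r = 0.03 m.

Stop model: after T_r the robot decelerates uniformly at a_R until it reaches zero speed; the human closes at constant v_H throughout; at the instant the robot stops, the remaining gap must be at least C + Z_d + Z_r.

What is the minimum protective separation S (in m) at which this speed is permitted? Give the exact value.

stop time T_s = (43/20)/(3/2) = 1.4333 s
robot in T_r: 2.1500·0.3000 = 0.6450 m
braking distance = 2.1500²/(2·1.5000) = 1.5408 m
human closes 1.2000·1.7333 = 2.0800 m
residual clearance needed = 0.0600+0.0250+0.0300 = 0.1150 m
S_min ≈ 0.6450+1.5408+2.0800+0.1150  ⇒  S_min = 5257/1200 m

S_min = 5257/1200 m = 4.3808 m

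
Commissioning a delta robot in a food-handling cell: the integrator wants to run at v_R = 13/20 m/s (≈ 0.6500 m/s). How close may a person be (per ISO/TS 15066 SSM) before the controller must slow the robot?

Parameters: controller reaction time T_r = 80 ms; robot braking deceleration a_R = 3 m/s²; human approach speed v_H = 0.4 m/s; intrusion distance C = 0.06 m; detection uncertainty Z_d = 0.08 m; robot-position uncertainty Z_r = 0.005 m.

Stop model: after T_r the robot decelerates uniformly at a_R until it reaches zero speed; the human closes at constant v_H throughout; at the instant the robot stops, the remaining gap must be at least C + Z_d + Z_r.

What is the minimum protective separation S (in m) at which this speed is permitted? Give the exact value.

S_min = 4633/12000 m = 0.3861 m

T_s = v_R/a_R = (13/20)/3 = 0.2167 s
robot covers v_R·T_r = 0.6500·0.0800 = 0.0520 m before braking
braking distance = 0.6500²/(2·3.0000) = 0.0704 m
person approaches 0.4000·(0.0800+0.2167) = 0.1187 m
C+Z_d+Z_r = 0.0600+0.0800+0.0050 = 0.1450 m
S_min ≈ 0.0520+0.0704+0.1187+0.1450  ⇒  S_min = 4633/12000 m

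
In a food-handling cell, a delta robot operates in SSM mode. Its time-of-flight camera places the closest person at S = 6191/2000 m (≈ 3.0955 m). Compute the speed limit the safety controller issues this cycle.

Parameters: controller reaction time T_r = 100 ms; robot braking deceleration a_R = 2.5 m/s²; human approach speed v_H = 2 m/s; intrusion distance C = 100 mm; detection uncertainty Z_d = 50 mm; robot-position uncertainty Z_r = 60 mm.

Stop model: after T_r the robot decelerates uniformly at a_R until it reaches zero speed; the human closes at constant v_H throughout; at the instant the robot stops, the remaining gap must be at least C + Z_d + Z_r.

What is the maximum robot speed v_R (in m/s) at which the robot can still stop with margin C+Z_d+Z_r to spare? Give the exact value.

quadratic (1/5)·v² + (9/10)·v + (-5371/2000) = 0
  disc = (9/10)² − 4·(1/5)·(-5371/2000) = 1849/625 ; √disc = 43/25
  v_R = (−(9/10) + 43/25) / (2·(1/5)) = 41/20 m/s
check:
stop time T_s = (41/20)/(5/2) = 0.8200 s
robot covers v_R·T_r = 2.0500·0.1000 = 0.2050 m before braking
robot under decel: 2.0500²/(2·2.5000) = 0.8405 m
human closes 2.0000·0.9200 = 1.8400 m
residual clearance needed = 0.1000+0.0500+0.0600 = 0.2100 m
sum ≈ 0.2050+0.8405+1.8400+0.2100 ≈ 3.0955 m = S ✓

v_R_max = 41/20 m/s = 2.0500 m/s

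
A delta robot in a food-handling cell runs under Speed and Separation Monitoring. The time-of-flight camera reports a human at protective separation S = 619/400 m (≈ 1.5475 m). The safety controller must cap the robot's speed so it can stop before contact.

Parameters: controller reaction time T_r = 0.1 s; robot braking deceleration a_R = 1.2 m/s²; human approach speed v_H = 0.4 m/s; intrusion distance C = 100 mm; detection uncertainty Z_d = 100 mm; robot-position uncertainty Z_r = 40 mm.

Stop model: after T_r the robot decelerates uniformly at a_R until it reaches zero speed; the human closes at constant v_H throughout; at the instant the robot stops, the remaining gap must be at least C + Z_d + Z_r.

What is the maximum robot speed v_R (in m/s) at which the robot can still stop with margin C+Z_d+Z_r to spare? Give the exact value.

collect terms ⇒ (5/12)·v_R² + (13/30)·v_R + (-507/400) = 0
  disc = (13/30)² − 4·(5/12)·(-507/400) = 8281/3600 ; √disc = 91/60
  v_R = (−(13/30) + 91/60) / (2·(5/12)) = 13/10 m/s
check:
T_s = v_R/a_R = (13/10)/(6/5) = 1.0833 s
robot covers v_R·T_r = 1.3000·0.1000 = 0.1300 m before braking
robot covers 1.3000·1.0833 − ½·1.2000·1.0833² = 0.7042 m while stopping
human closes 0.4000·1.1833 = 0.4733 m
C+Z_d+Z_r = 0.1000+0.1000+0.0400 = 0.2400 m
sum ≈ 0.1300+0.7042+0.4733+0.2400 ≈ 1.5475 m = S ✓

v_R_max = 13/10 m/s = 1.3000 m/s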